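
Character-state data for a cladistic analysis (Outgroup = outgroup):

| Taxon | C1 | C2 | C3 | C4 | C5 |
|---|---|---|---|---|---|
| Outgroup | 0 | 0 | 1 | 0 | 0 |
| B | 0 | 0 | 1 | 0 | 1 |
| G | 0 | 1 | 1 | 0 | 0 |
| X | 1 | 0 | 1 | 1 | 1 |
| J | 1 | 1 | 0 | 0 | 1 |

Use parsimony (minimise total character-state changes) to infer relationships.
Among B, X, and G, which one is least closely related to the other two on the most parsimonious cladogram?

G

Character polarity is set by the outgroup: the derived state is whichever differs from the outgroup's state, so for C3 the derived state is '0', and for the remaining characters it is '1'.
C1 (derived state '1') is shared by J and X — a synapomorphy uniting that clade.
C2 groups G and J, which is incompatible with the clades supported by the remaining characters; treating it as convergent (homoplasy) costs fewer steps than any alternative tree.
C3 (derived state '0') is unique to J (autapomorphy; uninformative for grouping).
C4: derived state '1' in X only — an autapomorphy, so it tells us nothing about relationships among taxa.
Only B, J, and X show the derived state '1' for C5, supporting them as a clade.
Most parsimonious ingroup topology: ((B,(X,J)),G).
B and X share a more recent common ancestor with each other than either does with G, so G is the least closely related of the three.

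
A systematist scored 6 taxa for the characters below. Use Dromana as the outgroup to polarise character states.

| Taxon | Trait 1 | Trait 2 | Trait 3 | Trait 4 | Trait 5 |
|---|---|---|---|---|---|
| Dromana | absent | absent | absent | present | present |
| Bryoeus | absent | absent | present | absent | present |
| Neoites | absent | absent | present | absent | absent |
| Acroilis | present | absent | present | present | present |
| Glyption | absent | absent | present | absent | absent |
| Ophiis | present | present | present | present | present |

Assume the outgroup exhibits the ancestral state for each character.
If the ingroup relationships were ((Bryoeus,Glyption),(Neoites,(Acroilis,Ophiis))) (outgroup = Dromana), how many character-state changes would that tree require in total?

7

Map each character onto ((Bryoeus,Glyption),(Neoites,(Acroilis,Ophiis))) (rooted by Dromana) and count the minimum state changes it requires (Fitch parsimony):
Trait 1: 1; Trait 2: 1; Trait 3: 1; Trait 4: 2; Trait 5: 2.
Total tree length = 7.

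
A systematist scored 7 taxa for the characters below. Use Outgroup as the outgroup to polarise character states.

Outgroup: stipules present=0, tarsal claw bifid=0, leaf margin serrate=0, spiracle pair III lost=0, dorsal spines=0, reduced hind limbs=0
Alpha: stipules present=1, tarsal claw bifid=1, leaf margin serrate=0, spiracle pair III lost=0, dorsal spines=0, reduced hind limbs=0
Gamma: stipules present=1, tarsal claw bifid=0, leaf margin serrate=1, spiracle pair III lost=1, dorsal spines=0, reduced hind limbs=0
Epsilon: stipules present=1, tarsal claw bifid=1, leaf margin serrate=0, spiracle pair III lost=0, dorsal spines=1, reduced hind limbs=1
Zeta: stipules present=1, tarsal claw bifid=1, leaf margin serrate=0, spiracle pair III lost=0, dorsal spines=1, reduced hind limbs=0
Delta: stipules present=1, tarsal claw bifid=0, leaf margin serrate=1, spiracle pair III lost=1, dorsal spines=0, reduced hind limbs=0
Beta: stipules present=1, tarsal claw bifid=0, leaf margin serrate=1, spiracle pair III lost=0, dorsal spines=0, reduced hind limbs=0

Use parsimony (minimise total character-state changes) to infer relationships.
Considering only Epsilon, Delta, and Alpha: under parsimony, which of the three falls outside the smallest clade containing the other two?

The outgroup has state '0' for every character, so '1' is the derived state throughout.
stipules present (derived state '1') is shared by all ingroup taxa — unites the whole ingroup.
Only Alpha, Epsilon, and Zeta show the derived state '1' for tarsal claw bifid, supporting them as a clade.
leaf margin serrate (derived state '1') is shared by Beta, Delta, and Gamma — a synapomorphy uniting that clade.
spiracle pair III lost: derived state '1' in Delta and Gamma only — synapomorphy for {Delta, Gamma}.
dorsal spines: derived state '1' in Epsilon and Zeta only — synapomorphy for {Epsilon, Zeta}.
reduced hind limbs (derived state '1') is unique to Epsilon (autapomorphy; uninformative for grouping).
Most parsimonious ingroup topology: ((Alpha,(Epsilon,Zeta)),((Gamma,Delta),Beta)).
Epsilon and Alpha share a more recent common ancestor with each other than either does with Delta, so Delta is the least closely related of the three.

Delta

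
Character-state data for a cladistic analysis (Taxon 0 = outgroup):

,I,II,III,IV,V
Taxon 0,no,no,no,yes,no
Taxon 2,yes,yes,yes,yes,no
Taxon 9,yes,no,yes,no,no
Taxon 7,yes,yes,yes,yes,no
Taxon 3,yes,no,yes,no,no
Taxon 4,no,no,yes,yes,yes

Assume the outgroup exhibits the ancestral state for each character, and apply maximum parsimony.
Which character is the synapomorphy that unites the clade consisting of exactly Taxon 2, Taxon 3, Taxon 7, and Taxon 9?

I

Character polarity is set by the outgroup: the derived state is whichever differs from the outgroup's state, so for IV the derived state is 'no', and for the remaining characters it is 'yes'.
Only Taxon 2, Taxon 3, Taxon 7, and Taxon 9 show the derived state 'yes' for I, supporting them as a clade.
II: derived state 'yes' in Taxon 2 and Taxon 7 only — synapomorphy for {Taxon 2, Taxon 7}.
All ingroup taxa share the derived state 'yes' for III; it defines the ingroup but does not resolve relationships within it.
Only Taxon 3 and Taxon 9 show the derived state 'no' for IV, supporting them as a clade.
V (derived state 'yes') is unique to Taxon 4 (autapomorphy; uninformative for grouping).
Most parsimonious ingroup topology: (((Taxon 2,Taxon 7),(Taxon 9,Taxon 3)),Taxon 4).
The clade {Taxon 2, Taxon 3, Taxon 7, Taxon 9} is supported by I: its derived state 'yes' occurs in exactly those taxa and in no other taxon (including the outgroup).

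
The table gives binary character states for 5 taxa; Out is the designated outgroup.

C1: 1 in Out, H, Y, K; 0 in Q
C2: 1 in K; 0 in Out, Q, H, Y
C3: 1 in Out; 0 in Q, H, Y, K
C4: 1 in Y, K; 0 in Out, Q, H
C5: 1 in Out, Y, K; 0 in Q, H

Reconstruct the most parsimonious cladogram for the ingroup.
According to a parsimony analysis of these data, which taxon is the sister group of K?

Character polarity is set by the outgroup: the derived state is whichever differs from the outgroup's state, so for C1, C3, C5 the derived state is '0', and for the remaining characters it is '1'.
C1: derived state '0' in Q only — an autapomorphy, so it tells us nothing about relationships among taxa.
C2: derived state '1' in K only — an autapomorphy, so it tells us nothing about relationships among taxa.
C3 (derived state '0') is shared by all ingroup taxa — unites the whole ingroup.
C4 (derived state '1') is shared by K and Y — a synapomorphy uniting that clade.
C5 (derived state '0') is shared by H and Q — a synapomorphy uniting that clade.
Most parsimonious ingroup topology: ((Y,K),(H,Q)).
K and Y form a cherry on this tree, so they are sister taxa.

Y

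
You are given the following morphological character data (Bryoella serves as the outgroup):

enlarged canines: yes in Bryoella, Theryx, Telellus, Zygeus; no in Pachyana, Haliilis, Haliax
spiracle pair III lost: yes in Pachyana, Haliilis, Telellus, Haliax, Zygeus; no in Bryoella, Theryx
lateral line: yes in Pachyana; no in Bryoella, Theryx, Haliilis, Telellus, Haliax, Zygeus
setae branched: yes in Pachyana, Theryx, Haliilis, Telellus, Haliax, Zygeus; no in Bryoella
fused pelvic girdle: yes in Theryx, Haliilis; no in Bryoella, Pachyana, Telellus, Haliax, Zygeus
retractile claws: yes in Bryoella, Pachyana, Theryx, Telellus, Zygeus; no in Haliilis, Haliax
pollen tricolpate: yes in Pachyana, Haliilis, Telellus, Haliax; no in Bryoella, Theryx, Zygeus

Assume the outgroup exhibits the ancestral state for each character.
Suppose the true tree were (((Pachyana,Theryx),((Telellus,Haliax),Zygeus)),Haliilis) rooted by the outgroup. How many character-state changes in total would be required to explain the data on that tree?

Map each character onto (((Pachyana,Theryx),((Telellus,Haliax),Zygeus)),Haliilis) (rooted by Bryoella) and count the minimum state changes it requires (Fitch parsimony):
enlarged canines: 3; spiracle pair III lost: 2; lateral line: 1; setae branched: 1; fused pelvic girdle: 2; retractile claws: 2; pollen tricolpate: 3.
Total tree length = 14.

14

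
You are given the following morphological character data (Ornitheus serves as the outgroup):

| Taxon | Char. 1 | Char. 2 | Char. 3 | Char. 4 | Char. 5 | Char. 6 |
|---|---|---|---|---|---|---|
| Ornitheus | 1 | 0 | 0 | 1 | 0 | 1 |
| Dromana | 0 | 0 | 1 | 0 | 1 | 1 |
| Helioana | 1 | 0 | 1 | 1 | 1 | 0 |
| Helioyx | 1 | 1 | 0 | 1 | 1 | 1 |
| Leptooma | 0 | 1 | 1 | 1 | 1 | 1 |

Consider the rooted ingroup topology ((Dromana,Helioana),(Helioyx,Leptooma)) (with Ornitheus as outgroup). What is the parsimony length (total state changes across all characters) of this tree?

8

Map each character onto ((Dromana,Helioana),(Helioyx,Leptooma)) (rooted by Ornitheus) and count the minimum state changes it requires (Fitch parsimony):
Char. 1: 2; Char. 2: 1; Char. 3: 2; Char. 4: 1; Char. 5: 1; Char. 6: 1.
Total tree length = 8.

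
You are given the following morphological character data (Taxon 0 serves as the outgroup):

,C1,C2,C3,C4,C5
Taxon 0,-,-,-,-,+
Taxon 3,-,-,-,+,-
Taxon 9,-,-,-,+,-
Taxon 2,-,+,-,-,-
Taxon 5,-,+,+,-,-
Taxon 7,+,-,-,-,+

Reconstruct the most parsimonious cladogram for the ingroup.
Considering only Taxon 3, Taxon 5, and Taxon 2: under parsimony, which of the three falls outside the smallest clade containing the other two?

Taxon 3

Character polarity is set by the outgroup: the derived state is whichever differs from the outgroup's state, so for C5 the derived state is '-', and for the remaining characters it is '+'.
C1: derived state '+' in Taxon 7 only — an autapomorphy, so it tells us nothing about relationships among taxa.
C2: derived state '+' in Taxon 2 and Taxon 5 only — synapomorphy for {Taxon 2, Taxon 5}.
C3: derived state '+' in Taxon 5 only — an autapomorphy, so it tells us nothing about relationships among taxa.
C4 (derived state '+') is shared by Taxon 3 and Taxon 9 — a synapomorphy uniting that clade.
C5: derived state '-' in Taxon 2, Taxon 3, Taxon 5, and Taxon 9 only — synapomorphy for {Taxon 2, Taxon 3, Taxon 5, Taxon 9}.
Most parsimonious ingroup topology: (((Taxon 3,Taxon 9),(Taxon 2,Taxon 5)),Taxon 7).
Taxon 2 and Taxon 5 share a more recent common ancestor with each other than either does with Taxon 3, so Taxon 3 is the least closely related of the three.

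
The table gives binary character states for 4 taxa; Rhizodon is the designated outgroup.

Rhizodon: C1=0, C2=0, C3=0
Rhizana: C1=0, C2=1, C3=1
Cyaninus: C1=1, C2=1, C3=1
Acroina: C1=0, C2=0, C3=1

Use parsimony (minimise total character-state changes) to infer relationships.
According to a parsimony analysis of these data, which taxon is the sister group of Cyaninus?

The outgroup has state '0' for every character, so '1' is the derived state throughout.
C1 (derived state '1') is unique to Cyaninus (autapomorphy; uninformative for grouping).
C2: derived state '1' in Cyaninus and Rhizana only — synapomorphy for {Cyaninus, Rhizana}.
C3 (derived state '1') is shared by all ingroup taxa — unites the whole ingroup.
Most parsimonious ingroup topology: ((Rhizana,Cyaninus),Acroina).
Cyaninus and Rhizana form a cherry on this tree, so they are sister taxa.

Rhizana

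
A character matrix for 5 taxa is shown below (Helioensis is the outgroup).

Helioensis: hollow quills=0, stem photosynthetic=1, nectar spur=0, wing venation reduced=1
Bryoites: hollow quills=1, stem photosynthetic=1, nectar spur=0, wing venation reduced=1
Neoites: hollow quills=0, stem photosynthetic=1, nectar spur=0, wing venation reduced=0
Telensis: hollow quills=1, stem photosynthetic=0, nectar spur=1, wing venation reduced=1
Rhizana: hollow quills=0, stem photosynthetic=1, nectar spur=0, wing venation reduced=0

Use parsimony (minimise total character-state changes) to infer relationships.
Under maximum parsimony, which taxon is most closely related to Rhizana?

Character polarity is set by the outgroup: the derived state is whichever differs from the outgroup's state, so for stem photosynthetic, wing venation reduced the derived state is '0', and for the remaining characters it is '1'.
hollow quills: derived state '1' in Bryoites and Telensis only — synapomorphy for {Bryoites, Telensis}.
stem photosynthetic: derived state '0' in Telensis only — an autapomorphy, so it tells us nothing about relationships among taxa.
nectar spur: derived state '1' in Telensis only — an autapomorphy, so it tells us nothing about relationships among taxa.
wing venation reduced: derived state '0' in Neoites and Rhizana only — synapomorphy for {Neoites, Rhizana}.
Most parsimonious ingroup topology: ((Bryoites,Telensis),(Neoites,Rhizana)).
Rhizana and Neoites form a cherry on this tree, so they are sister taxa.

Neoites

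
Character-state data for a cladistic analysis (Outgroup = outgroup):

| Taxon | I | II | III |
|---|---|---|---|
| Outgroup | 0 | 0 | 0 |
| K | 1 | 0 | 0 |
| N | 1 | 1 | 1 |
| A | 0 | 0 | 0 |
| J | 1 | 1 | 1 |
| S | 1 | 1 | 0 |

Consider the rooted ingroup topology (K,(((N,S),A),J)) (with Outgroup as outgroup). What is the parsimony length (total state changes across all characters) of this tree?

Map each character onto (K,(((N,S),A),J)) (rooted by Outgroup) and count the minimum state changes it requires (Fitch parsimony):
I: 2; II: 2; III: 2.
Total tree length = 6.

6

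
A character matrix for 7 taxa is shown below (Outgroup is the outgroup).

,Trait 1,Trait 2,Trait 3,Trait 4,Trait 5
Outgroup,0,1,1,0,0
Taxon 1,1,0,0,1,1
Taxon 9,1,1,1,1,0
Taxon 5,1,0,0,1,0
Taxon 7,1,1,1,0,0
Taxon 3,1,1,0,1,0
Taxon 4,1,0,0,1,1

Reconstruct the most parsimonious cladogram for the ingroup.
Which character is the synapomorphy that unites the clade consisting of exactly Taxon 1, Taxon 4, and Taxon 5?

Character polarity is set by the outgroup: the derived state is whichever differs from the outgroup's state, so for Trait 2, Trait 3 the derived state is '0', and for the remaining characters it is '1'.
All ingroup taxa share the derived state '1' for Trait 1; it defines the ingroup but does not resolve relationships within it.
Trait 2 (derived state '0') is shared by Taxon 1, Taxon 4, and Taxon 5 — a synapomorphy uniting that clade.
Trait 3 (derived state '0') is shared by Taxon 1, Taxon 3, Taxon 4, and Taxon 5 — a synapomorphy uniting that clade.
Trait 4 (derived state '1') is shared by Taxon 1, Taxon 3, Taxon 4, Taxon 5, and Taxon 9 — a synapomorphy uniting that clade.
Only Taxon 1 and Taxon 4 show the derived state '1' for Trait 5, supporting them as a clade.
Most parsimonious ingroup topology: (((((Taxon 1,Taxon 4),Taxon 5),Taxon 3),Taxon 9),Taxon 7).
The clade {Taxon 1, Taxon 4, Taxon 5} is supported by Trait 2: its derived state '0' occurs in exactly those taxa and in no other taxon (including the outgroup).

Trait 2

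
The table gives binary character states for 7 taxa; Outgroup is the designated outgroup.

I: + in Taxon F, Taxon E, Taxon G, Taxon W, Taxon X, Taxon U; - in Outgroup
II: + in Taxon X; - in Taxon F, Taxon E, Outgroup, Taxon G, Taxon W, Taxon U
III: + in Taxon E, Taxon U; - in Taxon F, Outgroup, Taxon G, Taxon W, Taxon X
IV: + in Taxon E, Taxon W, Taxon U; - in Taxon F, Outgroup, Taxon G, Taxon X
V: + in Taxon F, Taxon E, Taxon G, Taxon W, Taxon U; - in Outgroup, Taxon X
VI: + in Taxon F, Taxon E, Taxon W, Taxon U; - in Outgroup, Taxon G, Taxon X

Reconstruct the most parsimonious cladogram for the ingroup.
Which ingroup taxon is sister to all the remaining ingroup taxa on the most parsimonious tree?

Taxon X

The outgroup has state '-' for every character, so '+' is the derived state throughout.
I (derived state '+') is shared by all ingroup taxa — unites the whole ingroup.
II (derived state '+') is unique to Taxon X (autapomorphy; uninformative for grouping).
III: derived state '+' in Taxon E and Taxon U only — synapomorphy for {Taxon E, Taxon U}.
Only Taxon E, Taxon U, and Taxon W show the derived state '+' for IV, supporting them as a clade.
V (derived state '+') is shared by Taxon E, Taxon F, Taxon G, Taxon U, and Taxon W — a synapomorphy uniting that clade.
VI: derived state '+' in Taxon E, Taxon F, Taxon U, and Taxon W only — synapomorphy for {Taxon E, Taxon F, Taxon U, Taxon W}.
Most parsimonious ingroup topology: ((Taxon G,(((Taxon E,Taxon U),Taxon W),Taxon F)),Taxon X).
Taxon X is sister to the clade containing all other ingroup taxa, so it is the earliest-diverging (most basal) ingroup lineage.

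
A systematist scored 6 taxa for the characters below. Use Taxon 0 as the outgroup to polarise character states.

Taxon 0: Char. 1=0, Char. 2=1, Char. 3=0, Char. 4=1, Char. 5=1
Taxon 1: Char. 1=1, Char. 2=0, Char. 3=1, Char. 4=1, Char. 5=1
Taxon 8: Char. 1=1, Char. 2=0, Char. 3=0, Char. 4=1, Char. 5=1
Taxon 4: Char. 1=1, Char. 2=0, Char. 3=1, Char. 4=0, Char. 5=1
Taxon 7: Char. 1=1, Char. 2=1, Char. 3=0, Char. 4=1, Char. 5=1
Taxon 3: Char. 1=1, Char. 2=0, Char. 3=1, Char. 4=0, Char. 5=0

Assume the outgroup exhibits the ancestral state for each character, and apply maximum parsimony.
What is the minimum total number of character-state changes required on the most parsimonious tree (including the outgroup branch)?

5

Character polarity is set by the outgroup: the derived state is whichever differs from the outgroup's state, so for Char. 2, Char. 4, Char. 5 the derived state is '0', and for the remaining characters it is '1'.
All ingroup taxa share the derived state '1' for Char. 1; it defines the ingroup but does not resolve relationships within it.
Char. 2 (derived state '0') is shared by Taxon 1, Taxon 3, Taxon 4, and Taxon 8 — a synapomorphy uniting that clade.
Only Taxon 1, Taxon 3, and Taxon 4 show the derived state '1' for Char. 3, supporting them as a clade.
Char. 4: derived state '0' in Taxon 3 and Taxon 4 only — synapomorphy for {Taxon 3, Taxon 4}.
Char. 5 (derived state '0') is unique to Taxon 3 (autapomorphy; uninformative for grouping).
Most parsimonious ingroup topology: (((Taxon 1,(Taxon 4,Taxon 3)),Taxon 8),Taxon 7).
Changes per character on this tree: Char. 1: 1; Char. 2: 1; Char. 3: 1; Char. 4: 1; Char. 5: 1.
Total = 5.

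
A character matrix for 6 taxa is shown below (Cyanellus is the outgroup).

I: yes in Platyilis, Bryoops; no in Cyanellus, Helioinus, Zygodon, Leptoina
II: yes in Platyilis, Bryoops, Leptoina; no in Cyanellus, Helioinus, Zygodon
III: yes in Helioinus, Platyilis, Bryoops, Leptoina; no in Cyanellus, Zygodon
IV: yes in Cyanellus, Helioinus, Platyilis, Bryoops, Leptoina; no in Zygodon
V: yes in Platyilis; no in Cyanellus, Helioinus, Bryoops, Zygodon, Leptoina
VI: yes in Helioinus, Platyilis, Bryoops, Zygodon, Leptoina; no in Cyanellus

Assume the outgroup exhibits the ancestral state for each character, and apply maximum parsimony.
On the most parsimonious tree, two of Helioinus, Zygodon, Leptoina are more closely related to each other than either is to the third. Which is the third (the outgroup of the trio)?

Zygodon

Character polarity is set by the outgroup: the derived state is whichever differs from the outgroup's state, so for IV the derived state is 'no', and for the remaining characters it is 'yes'.
Only Bryoops and Platyilis show the derived state 'yes' for I, supporting them as a clade.
II: derived state 'yes' in Bryoops, Leptoina, and Platyilis only — synapomorphy for {Bryoops, Leptoina, Platyilis}.
III: derived state 'yes' in Bryoops, Helioinus, Leptoina, and Platyilis only — synapomorphy for {Bryoops, Helioinus, Leptoina, Platyilis}.
IV (derived state 'no') is unique to Zygodon (autapomorphy; uninformative for grouping).
V: derived state 'yes' in Platyilis only — an autapomorphy, so it tells us nothing about relationships among taxa.
All ingroup taxa share the derived state 'yes' for VI; it defines the ingroup but does not resolve relationships within it.
Most parsimonious ingroup topology: ((Helioinus,((Platyilis,Bryoops),Leptoina)),Zygodon).
Helioinus and Leptoina share a more recent common ancestor with each other than either does with Zygodon, so Zygodon is the least closely related of the three.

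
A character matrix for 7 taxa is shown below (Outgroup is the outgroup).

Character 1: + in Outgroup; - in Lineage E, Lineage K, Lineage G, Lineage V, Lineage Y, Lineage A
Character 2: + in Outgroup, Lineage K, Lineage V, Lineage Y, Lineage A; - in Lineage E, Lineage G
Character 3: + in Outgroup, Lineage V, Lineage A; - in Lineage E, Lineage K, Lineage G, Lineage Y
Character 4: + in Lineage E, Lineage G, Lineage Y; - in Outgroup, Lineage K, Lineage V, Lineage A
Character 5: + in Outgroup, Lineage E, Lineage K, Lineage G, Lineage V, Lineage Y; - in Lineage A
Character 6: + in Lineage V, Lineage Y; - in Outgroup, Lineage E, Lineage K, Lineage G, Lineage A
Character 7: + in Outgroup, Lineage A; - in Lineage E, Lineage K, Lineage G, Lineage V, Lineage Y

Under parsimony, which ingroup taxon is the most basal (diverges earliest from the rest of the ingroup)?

Lineage A

Character polarity is set by the outgroup: the derived state is whichever differs from the outgroup's state, so for Character 1, Character 2, Character 3, Character 5, Character 7 the derived state is '-', and for the remaining characters it is '+'.
Character 1 (derived state '-') is shared by all ingroup taxa — unites the whole ingroup.
Only Lineage E and Lineage G show the derived state '-' for Character 2, supporting them as a clade.
Only Lineage E, Lineage G, Lineage K, and Lineage Y show the derived state '-' for Character 3, supporting them as a clade.
Character 4: derived state '+' in Lineage E, Lineage G, and Lineage Y only — synapomorphy for {Lineage E, Lineage G, Lineage Y}.
Character 5 (derived state '-') is unique to Lineage A (autapomorphy; uninformative for grouping).
Character 6 groups Lineage V and Lineage Y, which is incompatible with the clades supported by the remaining characters; treating it as convergent (homoplasy) costs fewer steps than any alternative tree.
Only Lineage E, Lineage G, Lineage K, Lineage V, and Lineage Y show the derived state '-' for Character 7, supporting them as a clade.
Most parsimonious ingroup topology: (((((Lineage E,Lineage G),Lineage Y),Lineage K),Lineage V),Lineage A).
Lineage A is sister to the clade containing all other ingroup taxa, so it is the earliest-diverging (most basal) ingroup lineage.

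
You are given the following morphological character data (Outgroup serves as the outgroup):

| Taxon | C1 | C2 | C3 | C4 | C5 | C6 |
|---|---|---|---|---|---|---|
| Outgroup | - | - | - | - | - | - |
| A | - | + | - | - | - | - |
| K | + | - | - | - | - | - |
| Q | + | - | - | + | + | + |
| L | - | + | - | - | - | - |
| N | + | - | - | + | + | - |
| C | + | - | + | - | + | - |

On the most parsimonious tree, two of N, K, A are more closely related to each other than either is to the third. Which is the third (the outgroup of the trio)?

A

The outgroup has state '-' for every character, so '+' is the derived state throughout.
Only C, K, N, and Q show the derived state '+' for C1, supporting them as a clade.
Only A and L show the derived state '+' for C2, supporting them as a clade.
C3: derived state '+' in C only — an autapomorphy, so it tells us nothing about relationships among taxa.
C4 (derived state '+') is shared by N and Q — a synapomorphy uniting that clade.
C5: derived state '+' in C, N, and Q only — synapomorphy for {C, N, Q}.
C6 (derived state '+') is unique to Q (autapomorphy; uninformative for grouping).
Most parsimonious ingroup topology: ((A,L),(K,((Q,N),C))).
K and N share a more recent common ancestor with each other than either does with A, so A is the least closely related of the three.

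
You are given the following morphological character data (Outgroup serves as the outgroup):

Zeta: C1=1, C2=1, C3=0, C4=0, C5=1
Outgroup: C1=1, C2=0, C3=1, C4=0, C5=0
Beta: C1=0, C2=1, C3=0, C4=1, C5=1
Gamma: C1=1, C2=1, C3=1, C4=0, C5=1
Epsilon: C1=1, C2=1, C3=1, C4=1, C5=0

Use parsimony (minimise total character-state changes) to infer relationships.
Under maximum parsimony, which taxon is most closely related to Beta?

Zeta

Character polarity is set by the outgroup: the derived state is whichever differs from the outgroup's state, so for C1, C3 the derived state is '0', and for the remaining characters it is '1'.
C1: derived state '0' in Beta only — an autapomorphy, so it tells us nothing about relationships among taxa.
All ingroup taxa share the derived state '1' for C2; it defines the ingroup but does not resolve relationships within it.
C3 (derived state '0') is shared by Beta and Zeta — a synapomorphy uniting that clade.
C4 (state '1') occurs in Beta and Epsilon but conflicts with the nesting implied by the other characters — most parsimoniously interpreted as homoplasy.
Only Beta, Gamma, and Zeta show the derived state '1' for C5, supporting them as a clade.
Most parsimonious ingroup topology: (((Zeta,Beta),Gamma),Epsilon).
Beta and Zeta form a cherry on this tree, so they are sister taxa.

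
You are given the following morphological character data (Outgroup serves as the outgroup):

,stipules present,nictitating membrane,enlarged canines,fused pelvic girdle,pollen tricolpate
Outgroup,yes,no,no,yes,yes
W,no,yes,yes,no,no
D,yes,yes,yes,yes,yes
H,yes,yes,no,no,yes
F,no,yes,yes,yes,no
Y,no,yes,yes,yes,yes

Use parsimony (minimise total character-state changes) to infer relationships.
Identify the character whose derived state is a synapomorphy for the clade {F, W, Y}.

stipules present

Character polarity is set by the outgroup: the derived state is whichever differs from the outgroup's state, so for stipules present, fused pelvic girdle, pollen tricolpate the derived state is 'no', and for the remaining characters it is 'yes'.
stipules present: derived state 'no' in F, W, and Y only — synapomorphy for {F, W, Y}.
nictitating membrane (derived state 'yes') is shared by all ingroup taxa — unites the whole ingroup.
enlarged canines: derived state 'yes' in D, F, W, and Y only — synapomorphy for {D, F, W, Y}.
fused pelvic girdle groups H and W, which is incompatible with the clades supported by the remaining characters; treating it as convergent (homoplasy) costs fewer steps than any alternative tree.
pollen tricolpate (derived state 'no') is shared by F and W — a synapomorphy uniting that clade.
Most parsimonious ingroup topology: ((((W,F),Y),D),H).
The clade {F, W, Y} is supported by stipules present: its derived state 'no' occurs in exactly those taxa and in no other taxon (including the outgroup).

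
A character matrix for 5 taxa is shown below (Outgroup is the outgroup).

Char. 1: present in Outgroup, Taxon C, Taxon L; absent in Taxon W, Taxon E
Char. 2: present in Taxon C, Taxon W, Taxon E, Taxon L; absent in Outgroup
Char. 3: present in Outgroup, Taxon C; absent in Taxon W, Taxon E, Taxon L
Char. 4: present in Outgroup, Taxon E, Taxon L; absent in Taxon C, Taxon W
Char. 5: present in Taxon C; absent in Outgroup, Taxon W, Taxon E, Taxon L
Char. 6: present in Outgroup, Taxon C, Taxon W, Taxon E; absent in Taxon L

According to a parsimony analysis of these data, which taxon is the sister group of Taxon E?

Character polarity is set by the outgroup: the derived state is whichever differs from the outgroup's state, so for Char. 1, Char. 3, Char. 4, Char. 6 the derived state is 'absent', and for the remaining characters it is 'present'.
Char. 1: derived state 'absent' in Taxon E and Taxon W only — synapomorphy for {Taxon E, Taxon W}.
All ingroup taxa share the derived state 'present' for Char. 2; it defines the ingroup but does not resolve relationships within it.
Char. 3 (derived state 'absent') is shared by Taxon E, Taxon L, and Taxon W — a synapomorphy uniting that clade.
Char. 4 groups Taxon C and Taxon W, which is incompatible with the clades supported by the remaining characters; treating it as convergent (homoplasy) costs fewer steps than any alternative tree.
Char. 5: derived state 'present' in Taxon C only — an autapomorphy, so it tells us nothing about relationships among taxa.
Char. 6: derived state 'absent' in Taxon L only — an autapomorphy, so it tells us nothing about relationships among taxa.
Most parsimonious ingroup topology: (Taxon C,((Taxon W,Taxon E),Taxon L)).
Taxon E and Taxon W form a cherry on this tree, so they are sister taxa.

Taxon W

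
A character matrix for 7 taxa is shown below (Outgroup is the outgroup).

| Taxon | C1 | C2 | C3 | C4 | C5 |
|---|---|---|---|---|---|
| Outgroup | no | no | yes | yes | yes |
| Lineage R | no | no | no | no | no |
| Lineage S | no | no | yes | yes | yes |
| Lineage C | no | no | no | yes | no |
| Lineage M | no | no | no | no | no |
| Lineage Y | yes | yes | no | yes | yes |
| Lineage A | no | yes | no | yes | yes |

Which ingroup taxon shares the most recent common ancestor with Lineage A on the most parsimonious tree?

Character polarity is set by the outgroup: the derived state is whichever differs from the outgroup's state, so for C3, C4, C5 the derived state is 'no', and for the remaining characters it is 'yes'.
C1: derived state 'yes' in Lineage Y only — an autapomorphy, so it tells us nothing about relationships among taxa.
Only Lineage A and Lineage Y show the derived state 'yes' for C2, supporting them as a clade.
Only Lineage A, Lineage C, Lineage M, Lineage R, and Lineage Y show the derived state 'no' for C3, supporting them as a clade.
Only Lineage M and Lineage R show the derived state 'no' for C4, supporting them as a clade.
C5: derived state 'no' in Lineage C, Lineage M, and Lineage R only — synapomorphy for {Lineage C, Lineage M, Lineage R}.
Most parsimonious ingroup topology: ((((Lineage R,Lineage M),Lineage C),(Lineage Y,Lineage A)),Lineage S).
Lineage A and Lineage Y form a cherry on this tree, so they are sister taxa.

Lineage Y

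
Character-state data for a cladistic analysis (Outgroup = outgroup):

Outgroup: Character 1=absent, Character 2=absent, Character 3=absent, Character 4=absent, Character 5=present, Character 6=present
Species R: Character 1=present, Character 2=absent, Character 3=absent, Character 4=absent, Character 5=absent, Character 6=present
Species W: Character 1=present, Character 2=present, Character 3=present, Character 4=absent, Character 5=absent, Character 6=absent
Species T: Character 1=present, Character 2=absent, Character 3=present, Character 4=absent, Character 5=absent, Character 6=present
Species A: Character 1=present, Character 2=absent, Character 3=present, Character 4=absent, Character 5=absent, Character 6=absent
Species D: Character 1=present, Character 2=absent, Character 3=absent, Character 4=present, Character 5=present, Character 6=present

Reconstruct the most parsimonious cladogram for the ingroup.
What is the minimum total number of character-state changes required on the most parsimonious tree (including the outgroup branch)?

6

Character polarity is set by the outgroup: the derived state is whichever differs from the outgroup's state, so for Character 5, Character 6 the derived state is 'absent', and for the remaining characters it is 'present'.
Character 1 (derived state 'present') is shared by all ingroup taxa — unites the whole ingroup.
Character 2 (derived state 'present') is unique to Species W (autapomorphy; uninformative for grouping).
Character 3: derived state 'present' in Species A, Species T, and Species W only — synapomorphy for {Species A, Species T, Species W}.
Character 4 (derived state 'present') is unique to Species D (autapomorphy; uninformative for grouping).
Character 5 (derived state 'absent') is shared by Species A, Species R, Species T, and Species W — a synapomorphy uniting that clade.
Character 6: derived state 'absent' in Species A and Species W only — synapomorphy for {Species A, Species W}.
Most parsimonious ingroup topology: ((Species R,((Species W,Species A),Species T)),Species D).
Changes per character on this tree: Character 1: 1; Character 2: 1; Character 3: 1; Character 4: 1; Character 5: 1; Character 6: 1.
Total = 6.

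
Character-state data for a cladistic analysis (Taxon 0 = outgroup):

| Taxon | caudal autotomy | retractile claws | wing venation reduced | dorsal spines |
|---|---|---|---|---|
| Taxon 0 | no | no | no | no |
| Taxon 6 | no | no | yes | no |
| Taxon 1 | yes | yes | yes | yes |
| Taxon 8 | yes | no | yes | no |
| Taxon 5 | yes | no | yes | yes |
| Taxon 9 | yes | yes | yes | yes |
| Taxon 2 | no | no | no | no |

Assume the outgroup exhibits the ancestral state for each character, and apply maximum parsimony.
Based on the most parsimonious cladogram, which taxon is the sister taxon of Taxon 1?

The outgroup has state 'no' for every character, so 'yes' is the derived state throughout.
Only Taxon 1, Taxon 5, Taxon 8, and Taxon 9 show the derived state 'yes' for caudal autotomy, supporting them as a clade.
retractile claws (derived state 'yes') is shared by Taxon 1 and Taxon 9 — a synapomorphy uniting that clade.
wing venation reduced: derived state 'yes' in Taxon 1, Taxon 5, Taxon 6, Taxon 8, and Taxon 9 only — synapomorphy for {Taxon 1, Taxon 5, Taxon 6, Taxon 8, Taxon 9}.
dorsal spines: derived state 'yes' in Taxon 1, Taxon 5, and Taxon 9 only — synapomorphy for {Taxon 1, Taxon 5, Taxon 9}.
Most parsimonious ingroup topology: ((Taxon 6,(((Taxon 1,Taxon 9),Taxon 5),Taxon 8)),Taxon 2).
Taxon 1 and Taxon 9 form a cherry on this tree, so they are sister taxa.

Taxon 9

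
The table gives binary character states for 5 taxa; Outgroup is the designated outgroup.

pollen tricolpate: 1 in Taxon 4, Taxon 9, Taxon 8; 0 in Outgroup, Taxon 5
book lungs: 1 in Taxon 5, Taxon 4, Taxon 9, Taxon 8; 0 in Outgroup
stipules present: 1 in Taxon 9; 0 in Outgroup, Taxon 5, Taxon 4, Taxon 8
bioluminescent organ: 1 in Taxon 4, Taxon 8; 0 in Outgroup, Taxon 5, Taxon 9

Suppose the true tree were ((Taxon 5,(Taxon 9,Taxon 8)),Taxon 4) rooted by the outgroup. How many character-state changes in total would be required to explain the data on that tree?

Map each character onto ((Taxon 5,(Taxon 9,Taxon 8)),Taxon 4) (rooted by Outgroup) and count the minimum state changes it requires (Fitch parsimony):
pollen tricolpate: 2; book lungs: 1; stipules present: 1; bioluminescent organ: 2.
Total tree length = 6.

6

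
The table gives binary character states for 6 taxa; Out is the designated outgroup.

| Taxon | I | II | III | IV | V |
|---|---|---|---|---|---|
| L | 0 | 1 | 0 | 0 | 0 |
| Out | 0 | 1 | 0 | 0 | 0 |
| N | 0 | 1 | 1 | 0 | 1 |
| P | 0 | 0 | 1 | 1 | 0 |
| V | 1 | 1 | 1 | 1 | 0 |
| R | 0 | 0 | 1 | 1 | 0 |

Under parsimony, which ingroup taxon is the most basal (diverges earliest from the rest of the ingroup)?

Character polarity is set by the outgroup: the derived state is whichever differs from the outgroup's state, so for II the derived state is '0', and for the remaining characters it is '1'.
I: derived state '1' in V only — an autapomorphy, so it tells us nothing about relationships among taxa.
Only P and R show the derived state '0' for II, supporting them as a clade.
Only N, P, R, and V show the derived state '1' for III, supporting them as a clade.
IV (derived state '1') is shared by P, R, and V — a synapomorphy uniting that clade.
V: derived state '1' in N only — an autapomorphy, so it tells us nothing about relationships among taxa.
Most parsimonious ingroup topology: ((N,((R,P),V)),L).
L is sister to the clade containing all other ingroup taxa, so it is the earliest-diverging (most basal) ingroup lineage.

L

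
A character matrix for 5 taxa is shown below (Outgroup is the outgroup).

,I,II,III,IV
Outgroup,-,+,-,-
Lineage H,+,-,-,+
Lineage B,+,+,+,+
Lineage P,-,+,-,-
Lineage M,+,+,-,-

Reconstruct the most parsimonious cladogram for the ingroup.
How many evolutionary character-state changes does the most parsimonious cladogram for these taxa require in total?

Character polarity is set by the outgroup: the derived state is whichever differs from the outgroup's state, so for II the derived state is '-', and for the remaining characters it is '+'.
I (derived state '+') is shared by Lineage B, Lineage H, and Lineage M — a synapomorphy uniting that clade.
II: derived state '-' in Lineage H only — an autapomorphy, so it tells us nothing about relationships among taxa.
III (derived state '+') is unique to Lineage B (autapomorphy; uninformative for grouping).
Only Lineage B and Lineage H show the derived state '+' for IV, supporting them as a clade.
Most parsimonious ingroup topology: (((Lineage H,Lineage B),Lineage M),Lineage P).
Changes per character on this tree: I: 1; II: 1; III: 1; IV: 1.
Total = 4.

4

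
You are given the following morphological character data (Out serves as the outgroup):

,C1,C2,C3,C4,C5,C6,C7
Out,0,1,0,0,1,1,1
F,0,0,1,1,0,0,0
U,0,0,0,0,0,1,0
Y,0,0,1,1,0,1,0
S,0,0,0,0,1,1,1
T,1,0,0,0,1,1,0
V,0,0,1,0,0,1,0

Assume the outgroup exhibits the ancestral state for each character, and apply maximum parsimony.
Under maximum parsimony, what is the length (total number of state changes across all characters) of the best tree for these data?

7

Character polarity is set by the outgroup: the derived state is whichever differs from the outgroup's state, so for C2, C5, C6, C7 the derived state is '0', and for the remaining characters it is '1'.
C1: derived state '1' in T only — an autapomorphy, so it tells us nothing about relationships among taxa.
All ingroup taxa share the derived state '0' for C2; it defines the ingroup but does not resolve relationships within it.
C3: derived state '1' in F, V, and Y only — synapomorphy for {F, V, Y}.
C4 (derived state '1') is shared by F and Y — a synapomorphy uniting that clade.
Only F, U, V, and Y show the derived state '0' for C5, supporting them as a clade.
C6: derived state '0' in F only — an autapomorphy, so it tells us nothing about relationships among taxa.
C7: derived state '0' in F, T, U, V, and Y only — synapomorphy for {F, T, U, V, Y}.
Most parsimonious ingroup topology: (((((F,Y),V),U),T),S).
Changes per character on this tree: C1: 1; C2: 1; C3: 1; C4: 1; C5: 1; C6: 1; C7: 1.
Total = 7.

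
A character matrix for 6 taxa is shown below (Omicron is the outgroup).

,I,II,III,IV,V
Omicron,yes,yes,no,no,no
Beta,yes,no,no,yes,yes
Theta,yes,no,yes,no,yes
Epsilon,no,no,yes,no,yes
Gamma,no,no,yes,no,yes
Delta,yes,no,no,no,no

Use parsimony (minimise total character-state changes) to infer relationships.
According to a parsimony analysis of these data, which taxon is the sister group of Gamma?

Epsilon

Character polarity is set by the outgroup: the derived state is whichever differs from the outgroup's state, so for I, II the derived state is 'no', and for the remaining characters it is 'yes'.
Only Epsilon and Gamma show the derived state 'no' for I, supporting them as a clade.
All ingroup taxa share the derived state 'no' for II; it defines the ingroup but does not resolve relationships within it.
Only Epsilon, Gamma, and Theta show the derived state 'yes' for III, supporting them as a clade.
IV (derived state 'yes') is unique to Beta (autapomorphy; uninformative for grouping).
Only Beta, Epsilon, Gamma, and Theta show the derived state 'yes' for V, supporting them as a clade.
Most parsimonious ingroup topology: ((Beta,(Theta,(Epsilon,Gamma))),Delta).
Gamma and Epsilon form a cherry on this tree, so they are sister taxa.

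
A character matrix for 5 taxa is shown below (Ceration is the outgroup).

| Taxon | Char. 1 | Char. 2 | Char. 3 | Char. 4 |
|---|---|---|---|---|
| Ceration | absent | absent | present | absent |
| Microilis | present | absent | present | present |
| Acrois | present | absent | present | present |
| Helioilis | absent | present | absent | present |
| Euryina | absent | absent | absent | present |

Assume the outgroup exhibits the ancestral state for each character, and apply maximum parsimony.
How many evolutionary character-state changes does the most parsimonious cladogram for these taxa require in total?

4

Character polarity is set by the outgroup: the derived state is whichever differs from the outgroup's state, so for Char. 3 the derived state is 'absent', and for the remaining characters it is 'present'.
Only Acrois and Microilis show the derived state 'present' for Char. 1, supporting them as a clade.
Char. 2: derived state 'present' in Helioilis only — an autapomorphy, so it tells us nothing about relationships among taxa.
Only Euryina and Helioilis show the derived state 'absent' for Char. 3, supporting them as a clade.
All ingroup taxa share the derived state 'present' for Char. 4; it defines the ingroup but does not resolve relationships within it.
Most parsimonious ingroup topology: ((Microilis,Acrois),(Helioilis,Euryina)).
Changes per character on this tree: Char. 1: 1; Char. 2: 1; Char. 3: 1; Char. 4: 1.
Total = 4.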